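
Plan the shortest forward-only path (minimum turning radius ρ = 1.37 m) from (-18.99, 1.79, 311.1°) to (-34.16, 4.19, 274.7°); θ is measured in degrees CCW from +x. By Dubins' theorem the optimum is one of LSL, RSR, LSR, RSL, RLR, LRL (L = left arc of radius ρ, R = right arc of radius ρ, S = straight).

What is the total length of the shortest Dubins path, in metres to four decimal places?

Let ψ = atan2(Δy, Δx) = atan2(2.40, -15.17) = 171.0099° be the start→goal bearing.
Normalize: d = |goal − start| / ρ = 15.358675/1.37 = 11.210712, α = (θ_start − ψ) mod 360° = 140.0901° = 2.445033 rad, β = (θ_goal − ψ) mod 360° = 103.6901° = 1.809733 rad.
Common terms: sin α = 0.641582, cos α = -0.767054, sin β = 0.971590, cos β = -0.236670, cos(α−β) = 0.804894, d² = 125.680058. Work in radians in the unit-radius frame; every candidate has L = ρ·(t + p + q).
LSL: p² = 2 + d² − 2cos(α−β) + 2d(sin α − sin β) = 118.671028; p = √p² = 10.893623; φ = atan2(cos β − cos α, d + sin α − sin β) = 0.048707 rad; t = (φ − α) mod 2π = 3.886859 rad, q = (β − φ) mod 2π = 1.761026 rad → L = 1.37·(3.886859 + 10.893623 + 1.761026) = 1.37·16.541509 = 22.661867 m
RSR: p² = 2 + d² − 2cos(α−β) + 2d(sin β − sin α) = 133.469512; p = √p² = 11.552901; φ = atan2(cos α − cos β, d − sin α + sin β) = -0.045925 rad; t = (α − φ) mod 2π = 2.490958 rad, q = (φ − β) mod 2π = 4.427527 rad → L = 1.37·(2.490958 + 11.552901 + 4.427527) = 1.37·18.471386 = 25.305798 m
LSR: p² = d² − 2 + 2cos(α−β) + 2d(sin α + sin β) = 161.459470; p = √p² = 12.706670; φ = atan2(−cos α − cos β, d + sin α + sin β) − atan2(−2, p) = 0.234227 rad; t = (φ − α) mod 2π = 4.072380 rad, q = (φ − β) mod 2π = 4.707679 rad → L = 1.37·(4.072380 + 12.706670 + 4.707679) = 1.37·21.486729 = 29.436819 m
RSL: p² = d² − 2 + 2cos(α−β) − 2d(sin α + sin β) = 89.120221; p = √p² = 9.440351; φ = atan2(cos α + cos β, d − sin α − sin β) − atan2(2, p) = -0.312972 rad; t = (α − φ) mod 2π = 2.758005 rad, q = (β − φ) mod 2π = 2.122706 rad → L = 1.37·(2.758005 + 9.440351 + 2.122706) = 1.37·14.321062 = 19.619854 m
RLR: c = (6 − d² + 2cos(α−β) + 2d(sin α − sin β))/8 = -15.683689, |c| > 1 → infeasible
LRL: c = (6 − d² + 2cos(α−β) − 2d(sin α − sin β))/8 = -13.833879, |c| > 1 → infeasible
Shortest: RSL with L = 19.619854 m ≈ 19.6199 m

19.6199 m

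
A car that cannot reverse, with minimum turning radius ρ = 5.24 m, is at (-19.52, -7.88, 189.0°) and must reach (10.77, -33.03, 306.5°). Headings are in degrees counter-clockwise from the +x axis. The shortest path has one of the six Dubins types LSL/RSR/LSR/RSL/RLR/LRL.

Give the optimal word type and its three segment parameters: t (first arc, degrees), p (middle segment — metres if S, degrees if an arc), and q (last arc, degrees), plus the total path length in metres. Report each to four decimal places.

Let ψ = atan2(Δy, Δx) = atan2(-25.15, 30.29) = -39.7031° be the start→goal bearing.
Normalize: d = |goal − start| / ρ = 39.370123/5.24 = 7.513382, α = (θ_start − ψ) mod 360° = 228.7031° = 3.991622 rad, β = (θ_goal − ψ) mod 360° = 346.2031° = 6.042384 rad.
Common terms: sin α = -0.751300, cos α = -0.659961, sin β = -0.238481, cos β = 0.971147, cos(α−β) = -0.461749, d² = 56.450913. Work in radians in the unit-radius frame; every candidate has L = ρ·(t + p + q).
LSL: p² = 2 + d² − 2cos(α−β) + 2d(sin α − sin β) = 51.668407; p = √p² = 7.188074; φ = atan2(cos β − cos α, d + sin α − sin β) = 0.228913 rad; t = (φ − α) mod 2π = 2.520476 rad, q = (β − φ) mod 2π = 5.813471 rad → L = 5.24·(2.520476 + 7.188074 + 5.813471) = 5.24·15.522021 = 81.335391 m
RSR: p² = 2 + d² − 2cos(α−β) + 2d(sin β − sin α) = 67.080415; p = √p² = 8.190263; φ = atan2(cos α − cos β, d − sin α + sin β) = -0.200493 rad; t = (α − φ) mod 2π = 4.192115 rad, q = (φ − β) mod 2π = 0.040309 rad → L = 5.24·(4.192115 + 8.190263 + 0.040309) = 5.24·12.422687 = 65.094879 m
LSR: p² = d² − 2 + 2cos(α−β) + 2d(sin α + sin β) = 38.654213; p = √p² = 6.217251; φ = atan2(−cos α − cos β, d + sin α + sin β) − atan2(−2, p) = 0.263566 rad; t = (φ − α) mod 2π = 2.555129 rad, q = (φ − β) mod 2π = 0.504367 rad → L = 5.24·(2.555129 + 6.217251 + 0.504367) = 5.24·9.276748 = 48.610158 m
RSL: p² = d² − 2 + 2cos(α−β) − 2d(sin α + sin β) = 68.400620; p = √p² = 8.270467; φ = atan2(cos α + cos β, d − sin α − sin β) − atan2(2, p) = -0.200689 rad; t = (α − φ) mod 2π = 4.192311 rad, q = (β − φ) mod 2π = 6.243073 rad → L = 5.24·(4.192311 + 8.270467 + 6.243073) = 5.24·18.705850 = 98.018657 m
RLR: c = (6 − d² + 2cos(α−β) + 2d(sin α − sin β))/8 = -7.385052, |c| > 1 → infeasible
LRL: c = (6 − d² + 2cos(α−β) − 2d(sin α − sin β))/8 = -5.458551, |c| > 1 → infeasible
Shortest: LSR with L = 48.610158 m ≈ 48.6102 m
Convert LSR to answer units (arcs ×180/π): t = 2.555129·180/π = 146.3981°, p = ρ·p = 5.24·6.217251 = 32.5784 m, q = 0.504367·180/π = 28.8981°, L = 48.6102 m.

LSR: t = 146.3981°, p = 32.5784 m, q = 28.8981°, L = 48.6102 m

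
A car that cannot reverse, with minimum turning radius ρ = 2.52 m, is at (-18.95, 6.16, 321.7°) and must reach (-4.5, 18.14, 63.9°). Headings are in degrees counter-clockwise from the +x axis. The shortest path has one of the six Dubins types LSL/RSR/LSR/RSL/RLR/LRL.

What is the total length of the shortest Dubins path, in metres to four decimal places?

19.8686 m

Let ψ = atan2(Δy, Δx) = atan2(11.98, 14.45) = 39.6610° be the start→goal bearing.
Normalize: d = |goal − start| / ρ = 18.770266/2.52 = 7.448518, α = (θ_start − ψ) mod 360° = 282.0390° = 4.922510 rad, β = (θ_goal − ψ) mod 360° = 24.2390° = 0.423051 rad.
Common terms: sin α = -0.978006, cos α = 0.208578, sin β = 0.410544, cos β = 0.911841, cos(α−β) = -0.211325, d² = 55.480426. Work in radians in the unit-radius frame; every candidate has L = ρ·(t + p + q).
LSL: p² = 2 + d² − 2cos(α−β) + 2d(sin α − sin β) = 37.217794; p = √p² = 6.100639; φ = atan2(cos β − cos α, d + sin α − sin β) = 0.115534 rad; t = (φ − α) mod 2π = 1.476209 rad, q = (β − φ) mod 2π = 0.307517 rad → L = 2.52·(1.476209 + 6.100639 + 0.307517) = 2.52·7.884365 = 19.868601 m
RSR: p² = 2 + d² − 2cos(α−β) + 2d(sin β − sin α) = 78.588358; p = √p² = 8.865007; φ = atan2(cos α − cos β, d − sin α + sin β) = -0.079414 rad; t = (α − φ) mod 2π = 5.001923 rad, q = (φ − β) mod 2π = 5.780721 rad → L = 2.52·(5.001923 + 8.865007 + 5.780721) = 2.52·19.647652 = 49.512082 m
LSR: p² = d² − 2 + 2cos(α−β) + 2d(sin α + sin β) = 44.604284; p = √p² = 6.678644; φ = atan2(−cos α − cos β, d + sin α + sin β) − atan2(−2, p) = 0.129553 rad; t = (φ − α) mod 2π = 1.490229 rad, q = (φ − β) mod 2π = 5.989687 rad → L = 2.52·(1.490229 + 6.678644 + 5.989687) = 2.52·14.158560 = 35.679571 m
RSL: p² = d² − 2 + 2cos(α−β) − 2d(sin α + sin β) = 61.511269; p = √p² = 7.842912; φ = atan2(cos α + cos β, d − sin α − sin β) − atan2(2, p) = -0.110812 rad; t = (α − φ) mod 2π = 5.033322 rad, q = (β − φ) mod 2π = 0.533863 rad → L = 2.52·(5.033322 + 7.842912 + 0.533863) = 2.52·13.410098 = 33.793446 m
RLR: c = (6 − d² + 2cos(α−β) + 2d(sin α − sin β))/8 = -8.823545, |c| > 1 → infeasible
LRL: c = (6 − d² + 2cos(α−β) − 2d(sin α − sin β))/8 = -3.652224, |c| > 1 → infeasible
Shortest: LSL with L = 19.868601 m ≈ 19.8686 m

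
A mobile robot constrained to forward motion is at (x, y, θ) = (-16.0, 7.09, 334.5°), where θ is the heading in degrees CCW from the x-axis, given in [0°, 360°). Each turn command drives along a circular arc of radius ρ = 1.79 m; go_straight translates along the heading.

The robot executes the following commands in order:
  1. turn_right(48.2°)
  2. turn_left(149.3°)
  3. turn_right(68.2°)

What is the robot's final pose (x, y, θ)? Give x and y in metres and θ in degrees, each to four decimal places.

set_pose: (x, y, θ) = (-16.0000, 7.0900, 334.5000°), ρ = 1.79
turn_right(48.2°): centre at ρ to the right, rotate −48.2° → (-15.0526, 5.9768, 286.3000°)
turn_left(149.3°): centre at ρ to the left, rotate +149.3° → (-11.6007, 6.0340, 435.6000° ≡ 75.6000°)
turn_right(68.2°): centre at ρ to the right, rotate −68.2° → (-10.0975, 7.3639, 7.4000°)

(-10.0975, 7.3639, 7.4000°)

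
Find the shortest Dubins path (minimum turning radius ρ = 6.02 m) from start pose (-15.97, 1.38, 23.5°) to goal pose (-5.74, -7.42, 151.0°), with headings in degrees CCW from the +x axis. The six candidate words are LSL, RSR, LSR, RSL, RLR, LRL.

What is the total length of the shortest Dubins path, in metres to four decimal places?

35.3585 m

Let ψ = atan2(Δy, Δx) = atan2(-8.80, 10.23) = -40.7026° be the start→goal bearing.
Normalize: d = |goal − start| / ρ = 13.494180/6.02 = 2.241558, α = (θ_start − ψ) mod 360° = 64.2026° = 1.120547 rad, β = (θ_goal − ψ) mod 360° = 191.7026° = 3.345842 rad.
Common terms: sin α = 0.900339, cos α = 0.435190, sin β = -0.202832, cos β = -0.979214, cos(α−β) = -0.608761, d² = 5.024583. Work in radians in the unit-radius frame; every candidate has L = ρ·(t + p + q).
LSL: p² = 2 + d² − 2cos(α−β) + 2d(sin α − sin β) = 13.187748; p = √p² = 3.631494; φ = atan2(cos β − cos α, d + sin α − sin β) = -0.400070 rad; t = (φ − α) mod 2π = 4.762569 rad, q = (β − φ) mod 2π = 3.745912 rad → L = 6.02·(4.762569 + 3.631494 + 3.745912) = 6.02·12.139974 = 73.082644 m
RSR: p² = 2 + d² − 2cos(α−β) + 2d(sin β − sin α) = 3.296464; p = √p² = 1.815617; φ = atan2(cos α − cos β, d − sin α + sin β) = 0.893103 rad; t = (α − φ) mod 2π = 0.227444 rad, q = (φ − β) mod 2π = 3.830446 rad → L = 6.02·(0.227444 + 1.815617 + 3.830446) = 6.02·5.873507 = 35.358513 m
LSR: p² = d² − 2 + 2cos(α−β) + 2d(sin α + sin β) = 4.934064; p = √p² = 2.221275; φ = atan2(−cos α − cos β, d + sin α + sin β) − atan2(−2, p) = 0.916056 rad; t = (φ − α) mod 2π = 6.078695 rad, q = (φ − β) mod 2π = 3.853400 rad → L = 6.02·(6.078695 + 2.221275 + 3.853400) = 6.02·12.153370 = 73.163286 m
RSL: p² = d² − 2 + 2cos(α−β) − 2d(sin α + sin β) = -1.319943 < 0 → infeasible
RLR: c = (6 − d² + 2cos(α−β) + 2d(sin α − sin β))/8 = 0.587942; p = 2π − arccos c = 5.340901 rad; φ = atan2(cos α − cos β, d − sin α + sin β) = 0.893103 rad; t = (α − φ + p/2) mod 2π = 2.897895 rad, q = (α − β − t + p) mod 2π = 0.217712 rad → L = 6.02·(2.897895 + 5.340901 + 0.217712) = 6.02·8.456508 = 50.908177 m
LRL: c = (6 − d² + 2cos(α−β) − 2d(sin α − sin β))/8 = -0.648468; p = 2π − arccos c = 4.006818 rad; φ = atan2(cos β − cos α, d + sin α − sin β) = -0.400070 rad; t = (φ − α + p/2) mod 2π = 0.482792 rad, q = (β − α − t + p) mod 2π = 5.749321 rad → L = 6.02·(0.482792 + 4.006818 + 5.749321) = 6.02·10.238931 = 61.638365 m
Shortest: RSR with L = 35.358513 m ≈ 35.3585 m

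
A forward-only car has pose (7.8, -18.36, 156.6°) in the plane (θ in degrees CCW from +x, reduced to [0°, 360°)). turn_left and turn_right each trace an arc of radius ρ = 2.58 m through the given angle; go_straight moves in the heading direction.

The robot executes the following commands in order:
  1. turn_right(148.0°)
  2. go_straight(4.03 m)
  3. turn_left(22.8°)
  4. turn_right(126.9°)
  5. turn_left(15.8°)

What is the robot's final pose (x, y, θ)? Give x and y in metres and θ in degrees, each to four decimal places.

set_pose: (x, y, θ) = (7.8000, -18.3600, 156.6000°), ρ = 2.58
turn_right(148.0°): centre at ρ to the right, rotate −148.0° → (8.4388, -13.4412, 8.6000°)
go_straight(4.03): x += 4.03·cos θ, y += 4.03·sin θ → (12.4235, -12.8386, 8.6000°)
turn_left(22.8°): centre at ρ to the left, rotate +22.8° → (13.3819, -12.4897, 31.4000°)
turn_right(126.9°): centre at ρ to the right, rotate −126.9° → (17.2943, -14.9392, -95.5000° ≡ 264.5000°)
turn_left(15.8°): centre at ρ to the left, rotate +15.8° → (17.3240, -15.6478, 280.3000°)

(17.3240, -15.6478, 280.3000°)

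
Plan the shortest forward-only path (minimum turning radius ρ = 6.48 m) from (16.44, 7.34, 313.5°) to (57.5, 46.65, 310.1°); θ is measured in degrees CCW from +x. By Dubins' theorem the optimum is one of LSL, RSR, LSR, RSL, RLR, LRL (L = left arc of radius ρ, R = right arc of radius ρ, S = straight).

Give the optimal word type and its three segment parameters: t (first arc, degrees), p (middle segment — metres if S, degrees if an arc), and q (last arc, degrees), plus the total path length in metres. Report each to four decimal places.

LSR: t = 107.9996°, p = 41.9424 m, q = 111.3996°, L = 66.7559 m

Let ψ = atan2(Δy, Δx) = atan2(39.31, 41.06) = 43.7526° be the start→goal bearing.
Normalize: d = |goal − start| / ρ = 56.843643/6.48 = 8.772167, α = (θ_start − ψ) mod 360° = 269.7474° = 4.707980 rad, β = (θ_goal − ψ) mod 360° = 266.3474° = 4.648639 rad.
Common terms: sin α = -0.999990, cos α = -0.004409, sin β = -0.997969, cos β = -0.063707, cos(α−β) = 0.998240, d² = 76.950915. Work in radians in the unit-radius frame; every candidate has L = ρ·(t + p + q).
LSL: p² = 2 + d² − 2cos(α−β) + 2d(sin α − sin β) = 76.918967; p = √p² = 8.770346; φ = atan2(cos β − cos α, d + sin α − sin β) = -0.006761 rad; t = (φ − α) mod 2π = 1.568444 rad, q = (β − φ) mod 2π = 4.655400 rad → L = 6.48·(1.568444 + 8.770346 + 4.655400) = 6.48·14.994190 = 97.162351 m
RSR: p² = 2 + d² − 2cos(α−β) + 2d(sin β − sin α) = 76.989904; p = √p² = 8.774389; φ = atan2(cos α − cos β, d − sin α + sin β) = 0.006758 rad; t = (α − φ) mod 2π = 4.701222 rad, q = (φ − β) mod 2π = 1.641305 rad → L = 6.48·(4.701222 + 8.774389 + 1.641305) = 6.48·15.116916 = 97.957613 m
LSR: p² = d² − 2 + 2cos(α−β) + 2d(sin α + sin β) = 41.894536; p = √p² = 6.472599; φ = atan2(−cos α − cos β, d + sin α + sin β) − atan2(−2, p) = 0.309743 rad; t = (φ − α) mod 2π = 1.884949 rad, q = (φ − β) mod 2π = 1.944290 rad → L = 6.48·(1.884949 + 6.472599 + 1.944290) = 6.48·10.301837 = 66.755907 m
RSL: p² = d² − 2 + 2cos(α−β) − 2d(sin α + sin β) = 112.000253; p = √p² = 10.583017; φ = atan2(cos α + cos β, d − sin α − sin β) − atan2(2, p) = -0.193104 rad; t = (α − φ) mod 2π = 4.901084 rad, q = (β − φ) mod 2π = 4.841742 rad → L = 6.48·(4.901084 + 10.583017 + 4.841742) = 6.48·20.325843 = 131.711464 m
RLR: c = (6 − d² + 2cos(α−β) + 2d(sin α − sin β))/8 = -8.623738, |c| > 1 → infeasible
LRL: c = (6 − d² + 2cos(α−β) − 2d(sin α − sin β))/8 = -8.614871, |c| > 1 → infeasible
Shortest: LSR with L = 66.755907 m ≈ 66.7559 m
Convert LSR to answer units (arcs ×180/π): t = 1.884949·180/π = 107.9996°, p = ρ·p = 6.48·6.472599 = 41.9424 m, q = 1.944290·180/π = 111.3996°, L = 66.7559 m.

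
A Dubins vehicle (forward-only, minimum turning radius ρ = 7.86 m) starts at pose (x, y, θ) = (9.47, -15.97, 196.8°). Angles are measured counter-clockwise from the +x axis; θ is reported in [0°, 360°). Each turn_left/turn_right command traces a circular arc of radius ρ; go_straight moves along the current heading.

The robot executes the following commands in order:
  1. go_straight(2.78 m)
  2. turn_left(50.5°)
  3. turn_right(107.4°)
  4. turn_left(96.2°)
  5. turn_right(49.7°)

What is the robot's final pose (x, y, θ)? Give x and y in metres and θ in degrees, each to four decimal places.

set_pose: (x, y, θ) = (9.4700, -15.9700, 196.8000°), ρ = 7.86
go_straight(2.78): x += 2.78·cos θ, y += 2.78·sin θ → (6.8087, -16.7735, 196.8000°)
turn_left(50.5°): centre at ρ to the left, rotate +50.5° → (1.8293, -21.2648, 247.3000°)
turn_right(107.4°): centre at ρ to the right, rotate −107.4° → (-10.4847, -24.2439, 139.9000°)
turn_left(96.2°): centre at ρ to the left, rotate +96.2° → (-22.0714, -25.8723, 236.1000°)
turn_right(49.7°): centre at ρ to the right, rotate −49.7° → (-27.7191, -29.2994, 186.4000°)

(-27.7191, -29.2994, 186.4000°)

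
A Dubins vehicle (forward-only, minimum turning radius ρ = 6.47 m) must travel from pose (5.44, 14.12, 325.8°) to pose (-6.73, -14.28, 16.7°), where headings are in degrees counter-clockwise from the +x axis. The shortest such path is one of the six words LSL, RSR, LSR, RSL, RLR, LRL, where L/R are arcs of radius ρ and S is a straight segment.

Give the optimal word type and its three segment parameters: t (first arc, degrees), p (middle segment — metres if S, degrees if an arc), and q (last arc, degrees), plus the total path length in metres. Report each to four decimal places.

RSL: t = 128.2746°, p = 14.9847 m, q = 179.1746°, L = 49.7027 m

Let ψ = atan2(Δy, Δx) = atan2(-28.40, -12.17) = -113.1962° be the start→goal bearing.
Normalize: d = |goal − start| / ρ = 30.897717/6.47 = 4.775536, α = (θ_start − ψ) mod 360° = 78.9962° = 1.378743 rad, β = (θ_goal − ψ) mod 360° = 129.8962° = 2.267116 rad.
Common terms: sin α = 0.981614, cos α = 0.190875, sin β = 0.767208, cos β = -0.641398, cos(α−β) = 0.630676, d² = 22.805742. Work in radians in the unit-radius frame; every candidate has L = ρ·(t + p + q).
LSL: p² = 2 + d² − 2cos(α−β) + 2d(sin α − sin β) = 25.592200; p = √p² = 5.058873; φ = atan2(cos β − cos α, d + sin α − sin β) = -0.165269 rad; t = (φ − α) mod 2π = 4.739174 rad, q = (β − φ) mod 2π = 2.432384 rad → L = 6.47·(4.739174 + 5.058873 + 2.432384) = 6.47·12.230431 = 79.130890 m
RSR: p² = 2 + d² − 2cos(α−β) + 2d(sin β − sin α) = 21.496582; p = √p² = 4.636441; φ = atan2(cos α − cos β, d − sin α + sin β) = 0.180485 rad; t = (α − φ) mod 2π = 1.198258 rad, q = (φ − β) mod 2π = 4.196555 rad → L = 6.47·(1.198258 + 4.636441 + 4.196555) = 6.47·10.031253 = 64.902209 m
LSR: p² = d² − 2 + 2cos(α−β) + 2d(sin α + sin β) = 38.770224; p = √p² = 6.226574; φ = atan2(−cos α − cos β, d + sin α + sin β) − atan2(−2, p) = 0.379738 rad; t = (φ − α) mod 2π = 5.284180 rad, q = (φ − β) mod 2π = 4.395807 rad → L = 6.47·(5.284180 + 6.226574 + 4.395807) = 6.47·15.906561 = 102.915452 m
RSL: p² = d² − 2 + 2cos(α−β) − 2d(sin α + sin β) = 5.363964; p = √p² = 2.316023; φ = atan2(cos α + cos β, d − sin α − sin β) − atan2(2, p) = -0.860072 rad; t = (α − φ) mod 2π = 2.238815 rad, q = (β − φ) mod 2π = 3.127187 rad → L = 6.47·(2.238815 + 2.316023 + 3.127187) = 6.47·7.682025 = 49.702705 m
RLR: c = (6 − d² + 2cos(α−β) + 2d(sin α − sin β))/8 = -1.687073, |c| > 1 → infeasible
LRL: c = (6 − d² + 2cos(α−β) − 2d(sin α − sin β))/8 = -2.199025, |c| > 1 → infeasible
Shortest: RSL with L = 49.702705 m ≈ 49.7027 m
Convert RSL to answer units (arcs ×180/π): t = 2.238815·180/π = 128.2746°, p = ρ·p = 6.47·2.316023 = 14.9847 m, q = 3.127187·180/π = 179.1746°, L = 49.7027 m.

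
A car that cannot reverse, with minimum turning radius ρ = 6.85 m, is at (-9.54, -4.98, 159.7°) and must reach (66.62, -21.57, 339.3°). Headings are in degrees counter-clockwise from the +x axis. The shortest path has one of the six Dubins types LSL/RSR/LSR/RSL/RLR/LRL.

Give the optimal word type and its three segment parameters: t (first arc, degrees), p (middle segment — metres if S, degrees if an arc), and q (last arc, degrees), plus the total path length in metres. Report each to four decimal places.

Let ψ = atan2(Δy, Δx) = atan2(-16.59, 76.16) = -12.2888° be the start→goal bearing.
Normalize: d = |goal − start| / ρ = 77.945967/6.85 = 11.378973, α = (θ_start − ψ) mod 360° = 171.9888° = 3.001771 rad, β = (θ_goal − ψ) mod 360° = 351.5888° = 6.136383 rad.
Common terms: sin α = 0.139366, cos α = -0.990241, sin β = -0.146276, cos β = 0.989244, cos(α−β) = -0.999976, d² = 129.481031. Work in radians in the unit-radius frame; every candidate has L = ρ·(t + p + q).
LSL: p² = 2 + d² − 2cos(α−β) + 2d(sin α − sin β) = 139.981616; p = √p² = 11.831383; φ = atan2(cos β − cos α, d + sin α − sin β) = 0.168099 rad; t = (φ − α) mod 2π = 3.449513 rad, q = (β − φ) mod 2π = 5.968284 rad → L = 6.85·(3.449513 + 11.831383 + 5.968284) = 6.85·21.249179 = 145.556878 m
RSR: p² = 2 + d² − 2cos(α−β) + 2d(sin β − sin α) = 126.980349; p = √p² = 11.268556; φ = atan2(cos α − cos β, d − sin α + sin β) = -0.176581 rad; t = (α − φ) mod 2π = 3.178352 rad, q = (φ − β) mod 2π = 6.253407 rad → L = 6.85·(3.178352 + 11.268556 + 6.253407) = 6.85·20.700315 = 141.797158 m
LSR: p² = d² − 2 + 2cos(α−β) + 2d(sin α + sin β) = 125.323829; p = √p² = 11.194813; φ = atan2(−cos α − cos β, d + sin α + sin β) − atan2(−2, p) = 0.176877 rad; t = (φ − α) mod 2π = 3.458291 rad, q = (φ − β) mod 2π = 0.323679 rad → L = 6.85·(3.458291 + 11.194813 + 0.323679) = 6.85·14.976783 = 102.590963 m
RSL: p² = d² − 2 + 2cos(α−β) − 2d(sin α + sin β) = 125.638332; p = √p² = 11.208851; φ = atan2(cos α + cos β, d − sin α − sin β) − atan2(2, p) = -0.176660 rad; t = (α − φ) mod 2π = 3.178431 rad, q = (β − φ) mod 2π = 0.029857 rad → L = 6.85·(3.178431 + 11.208851 + 0.029857) = 6.85·14.417139 = 98.757399 m
RLR: c = (6 − d² + 2cos(α−β) + 2d(sin α − sin β))/8 = -14.872544, |c| > 1 → infeasible
LRL: c = (6 − d² + 2cos(α−β) − 2d(sin α − sin β))/8 = -16.497702, |c| > 1 → infeasible
Shortest: RSL with L = 98.757399 m ≈ 98.7574 m
Convert RSL to answer units (arcs ×180/π): t = 3.178431·180/π = 182.1107°, p = ρ·p = 6.85·11.208851 = 76.7806 m, q = 0.029857·180/π = 1.7107°, L = 98.7574 m.

RSL: t = 182.1107°, p = 76.7806 m, q = 1.7107°, L = 98.7574 m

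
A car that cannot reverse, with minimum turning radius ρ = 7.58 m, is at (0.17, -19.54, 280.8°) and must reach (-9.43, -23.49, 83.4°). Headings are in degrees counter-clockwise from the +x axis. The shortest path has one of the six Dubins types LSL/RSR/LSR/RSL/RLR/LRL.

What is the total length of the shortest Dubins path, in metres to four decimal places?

Let ψ = atan2(Δy, Δx) = atan2(-3.95, -9.60) = -157.6349° be the start→goal bearing.
Normalize: d = |goal − start| / ρ = 10.380872/7.58 = 1.369508, α = (θ_start − ψ) mod 360° = 78.4349° = 1.368947 rad, β = (θ_goal − ψ) mod 360° = 241.0349° = 4.206852 rad.
Common terms: sin α = 0.979697, cos α = 0.200482, sin β = -0.874915, cos β = -0.484277, cos(α−β) = -0.954240, d² = 1.875553. Work in radians in the unit-radius frame; every candidate has L = ρ·(t + p + q).
LSL: p² = 2 + d² − 2cos(α−β) + 2d(sin α − sin β) = 10.863846; p = √p² = 3.296035; φ = atan2(cos β − cos α, d + sin α − sin β) = -0.209277 rad; t = (φ − α) mod 2π = 4.704962 rad, q = (β − φ) mod 2π = 4.416129 rad → L = 7.58·(4.704962 + 3.296035 + 4.416129) = 7.58·12.417126 = 94.121812 m
RSR: p² = 2 + d² − 2cos(α−β) + 2d(sin β − sin α) = 0.704220; p = √p² = 0.839178; φ = atan2(cos α − cos β, d − sin α + sin β) = 2.187158 rad; t = (α − φ) mod 2π = 5.464974 rad, q = (φ − β) mod 2π = 4.263491 rad → L = 7.58·(5.464974 + 0.839178 + 4.263491) = 7.58·10.567644 = 80.102739 m
LSR: p² = d² − 2 + 2cos(α−β) + 2d(sin α + sin β) = -1.745926 < 0 → infeasible
RSL: p² = d² − 2 + 2cos(α−β) − 2d(sin α + sin β) = -2.319930 < 0 → infeasible
RLR: c = (6 − d² + 2cos(α−β) + 2d(sin α − sin β))/8 = 0.911972; p = 2π − arccos c = 5.860456 rad; φ = atan2(cos α − cos β, d − sin α + sin β) = 2.187158 rad; t = (α − φ + p/2) mod 2π = 2.112017 rad, q = (α − β − t + p) mod 2π = 0.910533 rad → L = 7.58·(2.112017 + 5.860456 + 0.910533) = 7.58·8.883006 = 67.333183 m
LRL: c = (6 − d² + 2cos(α−β) − 2d(sin α − sin β))/8 = -0.357981; p = 2π − arccos c = 4.346285 rad; φ = atan2(cos β − cos α, d + sin α − sin β) = -0.209277 rad; t = (φ − α + p/2) mod 2π = 0.594919 rad, q = (β − α − t + p) mod 2π = 0.306086 rad → L = 7.58·(0.594919 + 4.346285 + 0.306086) = 7.58·5.247289 = 39.774452 m
Shortest: LRL with L = 39.774452 m ≈ 39.7745 m

39.7745 m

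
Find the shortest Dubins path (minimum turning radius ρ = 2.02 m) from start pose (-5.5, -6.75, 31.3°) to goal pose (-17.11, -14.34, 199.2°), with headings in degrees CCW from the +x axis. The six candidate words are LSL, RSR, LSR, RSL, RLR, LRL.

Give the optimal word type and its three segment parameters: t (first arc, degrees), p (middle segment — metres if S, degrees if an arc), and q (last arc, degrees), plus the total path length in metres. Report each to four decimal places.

RSL: t = 194.7799°, p = 13.7098 m, q = 2.6799°, L = 20.6714 m

Let ψ = atan2(Δy, Δx) = atan2(-7.59, -11.61) = -146.8255° be the start→goal bearing.
Normalize: d = |goal − start| / ρ = 13.870840/2.02 = 6.866752, α = (θ_start − ψ) mod 360° = 178.1255° = 3.108876 rad, β = (θ_goal − ψ) mod 360° = 346.0255° = 6.039284 rad.
Common terms: sin α = 0.032711, cos α = -0.999465, sin β = -0.241490, cos β = 0.970403, cos(α−β) = -0.977783, d² = 47.152289. Work in radians in the unit-radius frame; every candidate has L = ρ·(t + p + q).
LSL: p² = 2 + d² − 2cos(α−β) + 2d(sin α − sin β) = 54.873599; p = √p² = 7.407672; φ = atan2(cos β − cos α, d + sin α − sin β) = 0.269161 rad; t = (φ − α) mod 2π = 3.443470 rad, q = (β − φ) mod 2π = 5.770123 rad → L = 2.02·(3.443470 + 7.407672 + 5.770123) = 2.02·16.621265 = 33.574955 m
RSR: p² = 2 + d² − 2cos(α−β) + 2d(sin β − sin α) = 47.342112; p = √p² = 6.880560; φ = atan2(cos α − cos β, d − sin α + sin β) = -0.290357 rad; t = (α − φ) mod 2π = 3.399233 rad, q = (φ − β) mod 2π = 6.236729 rad → L = 2.02·(3.399233 + 6.880560 + 6.236729) = 2.02·16.516523 = 33.363377 m
LSR: p² = d² − 2 + 2cos(α−β) + 2d(sin α + sin β) = 40.329446; p = √p² = 6.350547; φ = atan2(−cos α − cos β, d + sin α + sin β) − atan2(−2, p) = 0.309465 rad; t = (φ − α) mod 2π = 3.483774 rad, q = (φ − β) mod 2π = 0.553367 rad → L = 2.02·(3.483774 + 6.350547 + 0.553367) = 2.02·10.387688 = 20.983130 m
RSL: p² = d² − 2 + 2cos(α−β) − 2d(sin α + sin β) = 46.063999; p = √p² = 6.787046; φ = atan2(cos α + cos β, d − sin α − sin β) − atan2(2, p) = -0.290675 rad; t = (α − φ) mod 2π = 3.399551 rad, q = (β − φ) mod 2π = 0.046774 rad → L = 2.02·(3.399551 + 6.787046 + 0.046774) = 2.02·10.233372 = 20.671411 m
RLR: c = (6 − d² + 2cos(α−β) + 2d(sin α − sin β))/8 = -4.917764, |c| > 1 → infeasible
LRL: c = (6 − d² + 2cos(α−β) − 2d(sin α − sin β))/8 = -5.859200, |c| > 1 → infeasible
Shortest: RSL with L = 20.671411 m ≈ 20.6714 m
Convert RSL to answer units (arcs ×180/π): t = 3.399551·180/π = 194.7799°, p = ρ·p = 2.02·6.787046 = 13.7098 m, q = 0.046774·180/π = 2.6799°, L = 20.6714 m.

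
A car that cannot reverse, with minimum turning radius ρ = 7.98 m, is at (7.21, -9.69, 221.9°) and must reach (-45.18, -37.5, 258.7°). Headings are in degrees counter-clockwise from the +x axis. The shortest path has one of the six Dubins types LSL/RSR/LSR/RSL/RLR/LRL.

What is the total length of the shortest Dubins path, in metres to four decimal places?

60.3192 m

Let ψ = atan2(Δy, Δx) = atan2(-27.81, -52.39) = -152.0395° be the start→goal bearing.
Normalize: d = |goal − start| / ρ = 59.313643/7.98 = 7.432787, α = (θ_start − ψ) mod 360° = 13.9395° = 0.243289 rad, β = (θ_goal − ψ) mod 360° = 50.7395° = 0.885571 rad.
Common terms: sin α = 0.240896, cos α = 0.970551, sin β = 0.774276, cos β = 0.632848, cos(α−β) = 0.800731, d² = 55.246327. Work in radians in the unit-radius frame; every candidate has L = ρ·(t + p + q).
LSL: p² = 2 + d² − 2cos(α−β) + 2d(sin α − sin β) = 47.715868; p = √p² = 6.907667; φ = atan2(cos β − cos α, d + sin α − sin β) = -0.048908 rad; t = (φ − α) mod 2π = 5.990988 rad, q = (β − φ) mod 2π = 0.934478 rad → L = 7.98·(5.990988 + 6.907667 + 0.934478) = 7.98·13.833134 = 110.388408 m
RSR: p² = 2 + d² − 2cos(α−β) + 2d(sin β − sin α) = 63.573861; p = √p² = 7.973322; φ = atan2(cos α − cos β, d − sin α + sin β) = 0.042367 rad; t = (α − φ) mod 2π = 0.200923 rad, q = (φ − β) mod 2π = 5.439982 rad → L = 7.98·(0.200923 + 7.973322 + 5.439982) = 7.98·13.614226 = 108.641523 m
LSR: p² = d² − 2 + 2cos(α−β) + 2d(sin α + sin β) = 69.938913; p = √p² = 8.362949; φ = atan2(−cos α − cos β, d + sin α + sin β) − atan2(−2, p) = 0.047175 rad; t = (φ − α) mod 2π = 6.087071 rad, q = (φ − β) mod 2π = 5.444790 rad → L = 7.98·(6.087071 + 8.362949 + 5.444790) = 7.98·19.894810 = 158.760581 m
RSL: p² = d² − 2 + 2cos(α−β) − 2d(sin α + sin β) = 39.756666; p = √p² = 6.305289; φ = atan2(cos α + cos β, d − sin α − sin β) − atan2(2, p) = -0.062324 rad; t = (α − φ) mod 2π = 0.305614 rad, q = (β − φ) mod 2π = 0.947895 rad → L = 7.98·(0.305614 + 6.305289 + 0.947895) = 7.98·7.558797 = 60.319201 m
RLR: c = (6 − d² + 2cos(α−β) + 2d(sin α − sin β))/8 = -6.946733, |c| > 1 → infeasible
LRL: c = (6 − d² + 2cos(α−β) − 2d(sin α − sin β))/8 = -4.964483, |c| > 1 → infeasible
Shortest: RSL with L = 60.319201 m ≈ 60.3192 m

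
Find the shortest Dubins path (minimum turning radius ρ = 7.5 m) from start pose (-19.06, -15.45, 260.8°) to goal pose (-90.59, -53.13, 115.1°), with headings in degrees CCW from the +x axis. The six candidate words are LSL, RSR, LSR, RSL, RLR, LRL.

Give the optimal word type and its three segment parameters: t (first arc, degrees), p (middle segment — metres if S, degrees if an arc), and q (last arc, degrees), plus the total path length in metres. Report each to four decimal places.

Let ψ = atan2(Δy, Δx) = atan2(-37.68, -71.53) = -152.2210° be the start→goal bearing.
Normalize: d = |goal − start| / ρ = 80.847531/7.5 = 10.779671, α = (θ_start − ψ) mod 360° = 53.0210° = 0.925391 rad, β = (θ_goal − ψ) mod 360° = 267.3210° = 4.665632 rad.
Common terms: sin α = 0.798856, cos α = 0.601522, sin β = -0.998907, cos β = -0.046740, cos(α−β) = -0.826098, d² = 116.201303. Work in radians in the unit-radius frame; every candidate has L = ρ·(t + p + q).
LSL: p² = 2 + d² − 2cos(α−β) + 2d(sin α − sin β) = 158.612088; p = √p² = 12.594129; φ = atan2(cos β − cos α, d + sin α − sin β) = -0.051496 rad; t = (φ − α) mod 2π = 5.306298 rad, q = (β − φ) mod 2π = 4.717128 rad → L = 7.5·(5.306298 + 12.594129 + 4.717128) = 7.5·22.617555 = 169.631662 m
RSR: p² = 2 + d² − 2cos(α−β) + 2d(sin β − sin α) = 81.094912; p = √p² = 9.005271; φ = atan2(cos α − cos β, d − sin α + sin β) = 0.072049 rad; t = (α − φ) mod 2π = 0.853342 rad, q = (φ − β) mod 2π = 1.689603 rad → L = 7.5·(0.853342 + 9.005271 + 1.689603) = 7.5·11.548216 = 86.611620 m
LSR: p² = d² − 2 + 2cos(α−β) + 2d(sin α + sin β) = 108.236137; p = √p² = 10.403660; φ = atan2(−cos α − cos β, d + sin α + sin β) − atan2(−2, p) = 0.137532 rad; t = (φ − α) mod 2π = 5.495327 rad, q = (φ − β) mod 2π = 1.755086 rad → L = 7.5·(5.495327 + 10.403660 + 1.755086) = 7.5·17.654073 = 132.405544 m
RSL: p² = d² − 2 + 2cos(α−β) − 2d(sin α + sin β) = 116.862076; p = √p² = 10.810276; φ = atan2(cos α + cos β, d − sin α − sin β) − atan2(2, p) = -0.132456 rad; t = (α − φ) mod 2π = 1.057847 rad, q = (β − φ) mod 2π = 4.798087 rad → L = 7.5·(1.057847 + 10.810276 + 4.798087) = 7.5·16.666210 = 124.996577 m
RLR: c = (6 − d² + 2cos(α−β) + 2d(sin α − sin β))/8 = -9.136864, |c| > 1 → infeasible
LRL: c = (6 − d² + 2cos(α−β) − 2d(sin α − sin β))/8 = -18.826511, |c| > 1 → infeasible
Shortest: RSR with L = 86.611620 m ≈ 86.6116 m
Convert RSR to answer units (arcs ×180/π): t = 0.853342·180/π = 48.8929°, p = ρ·p = 7.5·9.005271 = 67.5395 m, q = 1.689603·180/π = 96.8071°, L = 86.6116 m.

RSR: t = 48.8929°, p = 67.5395 m, q = 96.8071°, L = 86.6116 m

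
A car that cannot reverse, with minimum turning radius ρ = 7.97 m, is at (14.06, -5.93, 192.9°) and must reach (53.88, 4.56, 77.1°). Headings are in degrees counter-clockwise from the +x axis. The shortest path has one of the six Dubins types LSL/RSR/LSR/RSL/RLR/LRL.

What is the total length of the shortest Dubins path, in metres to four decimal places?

70.2720 m

Let ψ = atan2(Δy, Δx) = atan2(10.49, 39.82) = 14.7584° be the start→goal bearing.
Normalize: d = |goal − start| / ρ = 41.178544/7.97 = 5.166693, α = (θ_start − ψ) mod 360° = 178.1416° = 3.109157 rad, β = (θ_goal − ψ) mod 360° = 62.3416° = 1.088066 rad.
Common terms: sin α = 0.032430, cos α = -0.999474, sin β = 0.885731, cos β = 0.464200, cos(α−β) = -0.435231, d² = 26.694718. Work in radians in the unit-radius frame; every candidate has L = ρ·(t + p + q).
LSL: p² = 2 + d² − 2cos(α−β) + 2d(sin α − sin β) = 20.747697; p = √p² = 4.554964; φ = atan2(cos β − cos α, d + sin α − sin β) = 0.327140 rad; t = (φ − α) mod 2π = 3.501168 rad, q = (β − φ) mod 2π = 0.760926 rad → L = 7.97·(3.501168 + 4.554964 + 0.760926) = 7.97·8.817058 = 70.271952 m
RSR: p² = 2 + d² − 2cos(α−β) + 2d(sin β − sin α) = 38.382663; p = √p² = 6.195374; φ = atan2(cos α − cos β, d − sin α + sin β) = -0.238508 rad; t = (α − φ) mod 2π = 3.347664 rad, q = (φ − β) mod 2π = 4.956612 rad → L = 7.97·(3.347664 + 6.195374 + 4.956612) = 7.97·14.499651 = 115.562218 m
LSR: p² = d² − 2 + 2cos(α−β) + 2d(sin α + sin β) = 33.311965; p = √p² = 5.771652; φ = atan2(−cos α − cos β, d + sin α + sin β) − atan2(−2, p) = 0.421315 rad; t = (φ − α) mod 2π = 3.595343 rad, q = (φ − β) mod 2π = 5.616435 rad → L = 7.97·(3.595343 + 5.771652 + 5.616435) = 7.97·14.983430 = 119.417935 m
RSL: p² = d² − 2 + 2cos(α−β) − 2d(sin α + sin β) = 14.336546; p = √p² = 3.786363; φ = atan2(cos α + cos β, d − sin α − sin β) − atan2(2, p) = -0.611291 rad; t = (α − φ) mod 2π = 3.720448 rad, q = (β − φ) mod 2π = 1.699357 rad → L = 7.97·(3.720448 + 3.786363 + 1.699357) = 7.97·9.206168 = 73.373159 m
RLR: c = (6 − d² + 2cos(α−β) + 2d(sin α − sin β))/8 = -3.797833, |c| > 1 → infeasible
LRL: c = (6 − d² + 2cos(α−β) − 2d(sin α − sin β))/8 = -1.593462, |c| > 1 → infeasible
Shortest: LSL with L = 70.271952 m ≈ 70.2720 m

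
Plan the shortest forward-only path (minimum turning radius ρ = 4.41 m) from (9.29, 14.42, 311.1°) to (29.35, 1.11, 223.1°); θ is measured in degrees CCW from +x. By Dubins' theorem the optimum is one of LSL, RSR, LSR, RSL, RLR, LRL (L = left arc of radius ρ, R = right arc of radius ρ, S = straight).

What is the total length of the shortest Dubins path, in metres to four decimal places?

Let ψ = atan2(Δy, Δx) = atan2(-13.31, 20.06) = -33.5647° be the start→goal bearing.
Normalize: d = |goal − start| / ρ = 24.074046/4.41 = 5.458967, α = (θ_start − ψ) mod 360° = 344.6647° = 6.015533 rad, β = (θ_goal − ψ) mod 360° = 256.6647° = 4.479643 rad.
Common terms: sin α = -0.264468, cos α = 0.964394, sin β = -0.973037, cos β = -0.230650, cos(α−β) = 0.034899, d² = 29.800325. Work in radians in the unit-radius frame; every candidate has L = ρ·(t + p + q).
LSL: p² = 2 + d² − 2cos(α−β) + 2d(sin α − sin β) = 39.466632; p = √p² = 6.282247; φ = atan2(cos β − cos α, d + sin α − sin β) = -0.191392 rad; t = (φ − α) mod 2π = 0.076260 rad, q = (β − φ) mod 2π = 4.671035 rad → L = 4.41·(0.076260 + 6.282247 + 4.671035) = 4.41·11.029543 = 48.640284 m
RSR: p² = 2 + d² − 2cos(α−β) + 2d(sin β − sin α) = 23.994420; p = √p² = 4.898410; φ = atan2(cos α − cos β, d − sin α + sin β) = 0.246453 rad; t = (α − φ) mod 2π = 5.769080 rad, q = (φ − β) mod 2π = 2.049995 rad → L = 4.41·(5.769080 + 4.898410 + 2.049995) = 4.41·12.717485 = 56.084109 m
LSR: p² = d² − 2 + 2cos(α−β) + 2d(sin α + sin β) = 14.359127; p = √p² = 3.789344; φ = atan2(−cos α − cos β, d + sin α + sin β) − atan2(−2, p) = 0.313543 rad; t = (φ − α) mod 2π = 0.581195 rad, q = (φ − β) mod 2π = 2.117085 rad → L = 4.41·(0.581195 + 3.789344 + 2.117085) = 4.41·6.487624 = 28.610420 m
RSL: p² = d² − 2 + 2cos(α−β) − 2d(sin α + sin β) = 41.381121; p = √p² = 6.432816; φ = atan2(cos α + cos β, d − sin α − sin β) − atan2(2, p) = -0.192295 rad; t = (α − φ) mod 2π = 6.207828 rad, q = (β − φ) mod 2π = 4.671939 rad → L = 4.41·(6.207828 + 6.432816 + 4.671939) = 4.41·17.312583 = 76.348492 m
RLR: c = (6 − d² + 2cos(α−β) + 2d(sin α − sin β))/8 = -1.999302, |c| > 1 → infeasible
LRL: c = (6 − d² + 2cos(α−β) − 2d(sin α − sin β))/8 = -3.933329, |c| > 1 → infeasible
Shortest: LSR with L = 28.610420 m ≈ 28.6104 m

28.6104 m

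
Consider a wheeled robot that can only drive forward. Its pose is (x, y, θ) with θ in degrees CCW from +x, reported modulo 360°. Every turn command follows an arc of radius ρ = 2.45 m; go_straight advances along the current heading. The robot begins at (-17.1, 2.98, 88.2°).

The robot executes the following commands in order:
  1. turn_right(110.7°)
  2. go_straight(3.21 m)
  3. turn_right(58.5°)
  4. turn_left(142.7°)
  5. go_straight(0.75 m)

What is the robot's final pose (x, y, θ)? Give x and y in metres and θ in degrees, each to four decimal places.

(-4.3331, 1.9400, 61.7000°)

set_pose: (x, y, θ) = (-17.1000, 2.9800, 88.2000°), ρ = 2.45
turn_right(110.7°): centre at ρ to the right, rotate −110.7° → (-13.7136, 5.1665, -22.5000° ≡ 337.5000°)
go_straight(3.21): x += 3.21·cos θ, y += 3.21·sin θ → (-10.7480, 3.9381, 337.5000°)
turn_right(58.5°): centre at ρ to the right, rotate −58.5° → (-9.2657, 2.0579, 279.0000°)
turn_left(142.7°): centre at ρ to the left, rotate +142.7° → (-4.6887, 1.2796, 421.7000° ≡ 61.7000°)
go_straight(0.75): x += 0.75·cos θ, y += 0.75·sin θ → (-4.3331, 1.9400, 61.7000°)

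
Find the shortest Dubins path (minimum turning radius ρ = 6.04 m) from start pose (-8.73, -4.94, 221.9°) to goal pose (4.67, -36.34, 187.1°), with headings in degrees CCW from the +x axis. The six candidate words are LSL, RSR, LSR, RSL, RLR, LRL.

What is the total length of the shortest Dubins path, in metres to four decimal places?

Let ψ = atan2(Δy, Δx) = atan2(-31.40, 13.40) = -66.8896° be the start→goal bearing.
Normalize: d = |goal − start| / ρ = 34.139713/6.04 = 5.652270, α = (θ_start − ψ) mod 360° = 288.7896° = 5.040329 rad, β = (θ_goal − ψ) mod 360° = 253.9896° = 4.432954 rad.
Common terms: sin α = -0.946708, cos α = 0.322093, sin β = -0.961211, cos β = -0.275813, cos(α−β) = 0.821149, d² = 31.948160. Work in radians in the unit-radius frame; every candidate has L = ρ·(t + p + q).
LSL: p² = 2 + d² − 2cos(α−β) + 2d(sin α − sin β) = 32.469817; p = √p² = 5.698229; φ = atan2(cos β − cos α, d + sin α − sin β) = -0.105122 rad; t = (φ − α) mod 2π = 1.137735 rad, q = (β − φ) mod 2π = 4.538076 rad → L = 6.04·(1.137735 + 5.698229 + 4.538076) = 6.04·11.374040 = 68.699202 m
RSR: p² = 2 + d² − 2cos(α−β) + 2d(sin β − sin α) = 32.141907; p = √p² = 5.669383; φ = atan2(cos α − cos β, d − sin α + sin β) = 0.105659 rad; t = (α − φ) mod 2π = 4.934670 rad, q = (φ − β) mod 2π = 1.955890 rad → L = 6.04·(4.934670 + 5.669383 + 1.955890) = 6.04·12.559943 = 75.862057 m
LSR: p² = d² − 2 + 2cos(α−β) + 2d(sin α + sin β) = 10.022306; p = √p² = 3.165803; φ = atan2(−cos α − cos β, d + sin α + sin β) − atan2(−2, p) = 0.551080 rad; t = (φ − α) mod 2π = 1.793937 rad, q = (φ − β) mod 2π = 2.401311 rad → L = 6.04·(1.793937 + 3.165803 + 2.401311) = 6.04·7.361051 = 44.460745 m
RSL: p² = d² − 2 + 2cos(α−β) − 2d(sin α + sin β) = 53.158611; p = √p² = 7.290995; φ = atan2(cos α + cos β, d − sin α − sin β) − atan2(2, p) = -0.261604 rad; t = (α − φ) mod 2π = 5.301933 rad, q = (β − φ) mod 2π = 4.694558 rad → L = 6.04·(5.301933 + 7.290995 + 4.694558) = 6.04·17.287486 = 104.416414 m
RLR: c = (6 − d² + 2cos(α−β) + 2d(sin α − sin β))/8 = -3.017738, |c| > 1 → infeasible
LRL: c = (6 − d² + 2cos(α−β) − 2d(sin α − sin β))/8 = -3.058727, |c| > 1 → infeasible
Shortest: LSR with L = 44.460745 m ≈ 44.4607 m

44.4607 m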